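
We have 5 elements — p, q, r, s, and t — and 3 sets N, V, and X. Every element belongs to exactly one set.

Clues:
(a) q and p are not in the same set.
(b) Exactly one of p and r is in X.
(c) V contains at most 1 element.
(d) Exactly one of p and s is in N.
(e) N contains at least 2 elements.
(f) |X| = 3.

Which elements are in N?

N = {p, t}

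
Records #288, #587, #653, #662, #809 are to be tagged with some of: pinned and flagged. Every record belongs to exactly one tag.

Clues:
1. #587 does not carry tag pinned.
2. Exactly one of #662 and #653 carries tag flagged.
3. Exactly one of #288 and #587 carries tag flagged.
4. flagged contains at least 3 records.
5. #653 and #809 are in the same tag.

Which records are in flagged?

From (1): #587 ∉ pinned.
Only one tag left: #587 ∈ flagged.
(3) (exactly one): #288 ∉ flagged.
Only one tag left: #288 ∈ pinned.
Suppose #653 ∉ flagged: no assignment then satisfies all the clues, so #653 ∈ flagged.

flagged = {#587, #653, #809}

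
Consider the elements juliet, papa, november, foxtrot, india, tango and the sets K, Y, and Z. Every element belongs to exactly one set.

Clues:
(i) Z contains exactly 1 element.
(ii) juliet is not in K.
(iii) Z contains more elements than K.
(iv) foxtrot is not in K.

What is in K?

K = {}

From (ii): juliet ∉ K.
From (iv): foxtrot ∉ K.
Suppose papa ∈ K: no assignment then satisfies all the clues, so papa ∉ K.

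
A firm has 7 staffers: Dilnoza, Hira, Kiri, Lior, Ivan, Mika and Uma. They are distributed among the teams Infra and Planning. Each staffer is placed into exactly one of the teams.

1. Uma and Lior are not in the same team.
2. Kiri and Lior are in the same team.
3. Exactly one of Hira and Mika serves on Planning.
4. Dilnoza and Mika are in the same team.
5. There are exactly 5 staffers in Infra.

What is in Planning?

Planning = {Hira, Uma}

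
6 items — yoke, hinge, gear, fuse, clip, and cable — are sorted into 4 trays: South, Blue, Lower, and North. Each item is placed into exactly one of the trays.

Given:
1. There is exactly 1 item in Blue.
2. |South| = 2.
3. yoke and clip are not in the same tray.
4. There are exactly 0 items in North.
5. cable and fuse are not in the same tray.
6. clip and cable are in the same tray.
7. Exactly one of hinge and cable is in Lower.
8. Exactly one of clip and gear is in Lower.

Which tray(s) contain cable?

cable: South

(4): North already has 0, so the rest are out.
Suppose cable ∉ South: no assignment then satisfies all the clues, so cable ∈ South.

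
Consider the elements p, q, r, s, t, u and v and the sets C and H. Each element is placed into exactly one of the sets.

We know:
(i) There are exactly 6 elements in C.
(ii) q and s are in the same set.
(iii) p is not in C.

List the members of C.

C = {q, r, s, t, u, v}

From (iii): p ∉ C.
(i): only 6 candidates remain for C, so all are in.
Only one set left: p ∈ H.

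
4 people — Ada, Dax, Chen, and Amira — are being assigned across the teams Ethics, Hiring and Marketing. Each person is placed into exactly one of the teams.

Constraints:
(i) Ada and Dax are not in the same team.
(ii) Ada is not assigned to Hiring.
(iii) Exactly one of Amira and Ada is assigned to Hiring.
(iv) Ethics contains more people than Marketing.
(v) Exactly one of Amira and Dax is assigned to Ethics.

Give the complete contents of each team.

Ethics = {Chen, Dax}; Hiring = {Amira}; Marketing = {Ada}

From (ii): Ada ∉ Hiring.
(iii) (exactly one): Amira ∈ Hiring.
(v) (exactly one): Dax ∈ Ethics.
(i): Ada ∉ Ethics.
Only one team left: Ada ∈ Marketing.
Suppose Chen ∉ Ethics: no assignment then satisfies all the clues, so Chen ∈ Ethics.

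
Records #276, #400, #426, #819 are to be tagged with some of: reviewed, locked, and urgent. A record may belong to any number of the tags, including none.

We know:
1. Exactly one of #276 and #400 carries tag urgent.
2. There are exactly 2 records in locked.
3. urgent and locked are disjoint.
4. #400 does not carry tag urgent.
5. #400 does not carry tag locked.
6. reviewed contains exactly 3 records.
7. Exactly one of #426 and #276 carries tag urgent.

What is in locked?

locked = {#426, #819}

From (4): #400 ∉ urgent.
From (5): #400 ∉ locked.
(1) (exactly one): #276 ∈ urgent.
(3) (disjoint): #276 ∉ locked.
(7) (exactly one): #426 ∉ urgent.
(2): only 2 candidates remain for locked, so all are in.
(3) (disjoint): #819 ∉ urgent.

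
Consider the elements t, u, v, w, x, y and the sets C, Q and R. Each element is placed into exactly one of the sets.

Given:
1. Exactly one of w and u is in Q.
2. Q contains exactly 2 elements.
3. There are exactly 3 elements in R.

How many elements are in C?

1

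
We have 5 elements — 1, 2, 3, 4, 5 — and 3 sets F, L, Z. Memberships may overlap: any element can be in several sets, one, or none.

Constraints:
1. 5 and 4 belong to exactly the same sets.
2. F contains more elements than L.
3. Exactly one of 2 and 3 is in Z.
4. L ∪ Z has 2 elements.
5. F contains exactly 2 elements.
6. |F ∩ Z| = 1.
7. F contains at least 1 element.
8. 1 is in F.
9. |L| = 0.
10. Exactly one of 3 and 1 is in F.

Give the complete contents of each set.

F = {1, 2}; L = {}; Z = {1, 3}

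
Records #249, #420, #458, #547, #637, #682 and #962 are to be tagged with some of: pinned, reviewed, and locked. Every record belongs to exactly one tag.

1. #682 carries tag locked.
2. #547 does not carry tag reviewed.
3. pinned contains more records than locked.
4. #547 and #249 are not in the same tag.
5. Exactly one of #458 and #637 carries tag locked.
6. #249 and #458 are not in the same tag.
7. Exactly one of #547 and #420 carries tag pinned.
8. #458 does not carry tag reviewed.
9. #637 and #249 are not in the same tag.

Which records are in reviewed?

reviewed = {#249, #420}

From (1): #682 ∈ locked.
From (2): #547 ∉ reviewed.
From (8): #458 ∉ reviewed.
Suppose #249 ∉ reviewed: no assignment then satisfies all the clues, so #249 ∈ reviewed.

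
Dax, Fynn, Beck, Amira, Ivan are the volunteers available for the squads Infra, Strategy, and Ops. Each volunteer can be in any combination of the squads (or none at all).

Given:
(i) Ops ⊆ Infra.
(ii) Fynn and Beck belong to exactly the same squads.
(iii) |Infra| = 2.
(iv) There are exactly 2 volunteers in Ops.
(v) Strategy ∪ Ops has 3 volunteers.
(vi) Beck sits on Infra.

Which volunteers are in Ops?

Ops = {Beck, Fynn}

From (vi): Beck ∈ Infra.
(ii): Fynn matches Beck: Fynn ∈ Infra.
(iii): Infra already has 2, so the rest are out.
(i) contrapositive: Dax ∉ Ops.
(i) contrapositive: Amira ∉ Ops.
(i) contrapositive: Ivan ∉ Ops.
(iv): only 2 candidates remain for Ops, so all are in.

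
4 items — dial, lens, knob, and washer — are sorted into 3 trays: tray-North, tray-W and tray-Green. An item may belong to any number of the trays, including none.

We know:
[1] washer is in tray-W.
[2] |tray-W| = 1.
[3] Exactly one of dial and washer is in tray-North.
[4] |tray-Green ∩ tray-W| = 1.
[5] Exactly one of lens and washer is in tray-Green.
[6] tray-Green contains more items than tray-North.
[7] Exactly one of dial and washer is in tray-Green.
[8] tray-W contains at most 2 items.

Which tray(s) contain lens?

lens: none

From (1): washer ∈ tray-W.
(2): tray-W already has 1, so the rest are out.
Suppose lens ∈ tray-North: no assignment then satisfies all the clues, so lens ∉ tray-North.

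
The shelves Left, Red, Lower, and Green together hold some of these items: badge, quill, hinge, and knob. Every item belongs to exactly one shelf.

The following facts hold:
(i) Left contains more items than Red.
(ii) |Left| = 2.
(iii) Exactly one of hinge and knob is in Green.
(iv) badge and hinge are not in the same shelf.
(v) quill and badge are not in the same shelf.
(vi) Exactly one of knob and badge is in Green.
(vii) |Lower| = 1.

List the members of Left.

Left = {hinge, quill}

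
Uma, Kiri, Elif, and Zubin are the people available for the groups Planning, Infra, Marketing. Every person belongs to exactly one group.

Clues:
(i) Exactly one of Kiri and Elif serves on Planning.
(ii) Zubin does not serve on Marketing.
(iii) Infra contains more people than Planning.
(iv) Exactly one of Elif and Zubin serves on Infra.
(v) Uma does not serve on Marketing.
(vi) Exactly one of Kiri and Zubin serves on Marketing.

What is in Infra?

From (ii): Zubin ∉ Marketing.
From (v): Uma ∉ Marketing.
(vi) (exactly one): Kiri ∈ Marketing.
(i) (exactly one): Elif ∈ Planning.
(iv) (exactly one): Zubin ∈ Infra.
Suppose Uma ∉ Infra: no assignment then satisfies all the clues, so Uma ∈ Infra.

Infra = {Uma, Zubin}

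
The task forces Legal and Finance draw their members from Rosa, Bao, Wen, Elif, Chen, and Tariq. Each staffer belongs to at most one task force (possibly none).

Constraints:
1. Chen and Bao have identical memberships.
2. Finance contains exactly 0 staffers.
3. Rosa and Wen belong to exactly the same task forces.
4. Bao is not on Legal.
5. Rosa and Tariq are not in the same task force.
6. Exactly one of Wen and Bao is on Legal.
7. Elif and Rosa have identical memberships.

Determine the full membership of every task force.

Legal = {Elif, Rosa, Wen}; Finance = {}

From (4): Bao ∉ Legal.
(1): Chen matches Bao: Chen ∉ Legal.
(2): Finance already has 0, so the rest are out.
(6) (exactly one): Wen ∈ Legal.
(3): Rosa matches Wen: Rosa ∈ Legal.
(5): Tariq ∉ Legal.
(7): Elif matches Rosa: Elif ∈ Legal.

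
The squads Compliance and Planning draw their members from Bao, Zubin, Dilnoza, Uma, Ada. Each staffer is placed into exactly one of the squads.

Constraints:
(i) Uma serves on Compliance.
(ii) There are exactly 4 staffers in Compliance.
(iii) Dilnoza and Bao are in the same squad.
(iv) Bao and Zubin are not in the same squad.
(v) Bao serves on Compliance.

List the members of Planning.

From (i): Uma ∈ Compliance.
From (v): Bao ∈ Compliance.
(iii): Dilnoza matches Bao: Dilnoza ∈ Compliance.
(iv): Zubin ∉ Compliance.
Only one squad left: Zubin ∈ Planning.
(ii): only 4 candidates remain for Compliance, so all are in.

Planning = {Zubin}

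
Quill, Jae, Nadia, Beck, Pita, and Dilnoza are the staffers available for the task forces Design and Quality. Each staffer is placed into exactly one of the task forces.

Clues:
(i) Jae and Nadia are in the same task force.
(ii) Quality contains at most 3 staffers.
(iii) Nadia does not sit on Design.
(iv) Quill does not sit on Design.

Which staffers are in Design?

From (iii): Nadia ∉ Design.
From (iv): Quill ∉ Design.
(i): Jae matches Nadia: Jae ∉ Design.
Only one task force left: Quill ∈ Quality.
Only one task force left: Jae ∈ Quality.
Only one task force left: Nadia ∈ Quality.
(ii): Quality already has 3, so the rest are out.
Only one task force left: Beck ∈ Design.
Only one task force left: Pita ∈ Design.
Only one task force left: Dilnoza ∈ Design.

Design = {Beck, Dilnoza, Pita}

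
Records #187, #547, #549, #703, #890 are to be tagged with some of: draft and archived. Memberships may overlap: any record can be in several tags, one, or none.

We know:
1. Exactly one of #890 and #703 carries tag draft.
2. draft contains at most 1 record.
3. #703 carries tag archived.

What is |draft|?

1

From (3): #703 ∈ archived.
Suppose #187 ∈ draft: no assignment then satisfies all the clues, so #187 ∉ draft.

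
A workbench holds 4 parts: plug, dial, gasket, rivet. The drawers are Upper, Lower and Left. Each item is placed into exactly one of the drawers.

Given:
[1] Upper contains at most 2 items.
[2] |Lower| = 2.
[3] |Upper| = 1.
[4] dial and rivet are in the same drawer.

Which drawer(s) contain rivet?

rivet: Lower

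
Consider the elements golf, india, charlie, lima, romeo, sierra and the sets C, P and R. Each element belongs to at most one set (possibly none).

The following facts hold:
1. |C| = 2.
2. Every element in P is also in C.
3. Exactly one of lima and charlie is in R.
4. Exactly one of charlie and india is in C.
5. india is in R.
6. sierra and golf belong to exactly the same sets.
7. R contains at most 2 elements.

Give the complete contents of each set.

C = {charlie, romeo}; P = {}; R = {india, lima}

From (5): india ∈ R.
(4) (exactly one): charlie ∈ C.
(3) (exactly one): lima ∈ R.
(7): R already has 2, so the rest are out.
Suppose golf ∈ C: no assignment then satisfies all the clues, so golf ∉ C.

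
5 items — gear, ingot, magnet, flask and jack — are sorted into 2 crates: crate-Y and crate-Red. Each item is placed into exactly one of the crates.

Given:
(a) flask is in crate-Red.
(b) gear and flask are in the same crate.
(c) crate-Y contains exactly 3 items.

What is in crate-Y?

From (a): flask ∈ crate-Red.
(b): gear matches flask: gear ∉ crate-Y.
(b): gear matches flask: gear ∈ crate-Red.
(c): only 3 candidates remain for crate-Y, so all are in.

crate-Y = {ingot, jack, magnet}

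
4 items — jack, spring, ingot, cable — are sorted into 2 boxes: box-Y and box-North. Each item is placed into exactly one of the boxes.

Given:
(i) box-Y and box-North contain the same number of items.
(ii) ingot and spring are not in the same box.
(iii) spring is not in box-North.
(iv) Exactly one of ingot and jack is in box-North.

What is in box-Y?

box-Y = {jack, spring}

From (iii): spring ∉ box-North.
Only one box left: spring ∈ box-Y.
(ii): ingot ∉ box-Y.
Only one box left: ingot ∈ box-North.
(iv) (exactly one): jack ∉ box-North.
Only one box left: jack ∈ box-Y.
Suppose cable ∈ box-Y: no assignment then satisfies all the clues, so cable ∉ box-Y.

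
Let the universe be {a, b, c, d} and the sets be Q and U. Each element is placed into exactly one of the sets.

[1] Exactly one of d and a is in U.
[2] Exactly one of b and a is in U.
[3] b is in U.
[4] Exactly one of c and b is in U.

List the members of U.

From (3): b ∈ U.
(2) (exactly one): a ∉ U.
(4) (exactly one): c ∉ U.
Only one set left: a ∈ Q.
Only one set left: c ∈ Q.
(1) (exactly one): d ∈ U.

U = {b, d}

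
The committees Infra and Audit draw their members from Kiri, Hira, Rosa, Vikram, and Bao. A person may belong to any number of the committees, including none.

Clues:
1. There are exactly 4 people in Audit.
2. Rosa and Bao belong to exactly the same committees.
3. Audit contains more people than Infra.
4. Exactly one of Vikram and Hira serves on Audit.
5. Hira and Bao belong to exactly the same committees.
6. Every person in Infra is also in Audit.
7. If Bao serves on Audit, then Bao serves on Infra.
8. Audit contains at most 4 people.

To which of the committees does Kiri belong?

Kiri: Audit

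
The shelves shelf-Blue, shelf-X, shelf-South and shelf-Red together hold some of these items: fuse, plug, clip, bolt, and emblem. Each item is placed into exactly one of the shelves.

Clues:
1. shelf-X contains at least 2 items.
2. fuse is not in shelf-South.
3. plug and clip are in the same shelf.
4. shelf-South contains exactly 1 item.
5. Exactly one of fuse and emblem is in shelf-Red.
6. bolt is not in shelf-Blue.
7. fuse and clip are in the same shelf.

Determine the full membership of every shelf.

shelf-Blue = {}; shelf-X = {clip, fuse, plug}; shelf-South = {bolt}; shelf-Red = {emblem}

From (2): fuse ∉ shelf-South.
From (6): bolt ∉ shelf-Blue.
(7): clip matches fuse: clip ∉ shelf-South.
(3): plug matches clip: plug ∉ shelf-South.
Suppose fuse ∈ shelf-Blue: no assignment then satisfies all the clues, so fuse ∉ shelf-Blue.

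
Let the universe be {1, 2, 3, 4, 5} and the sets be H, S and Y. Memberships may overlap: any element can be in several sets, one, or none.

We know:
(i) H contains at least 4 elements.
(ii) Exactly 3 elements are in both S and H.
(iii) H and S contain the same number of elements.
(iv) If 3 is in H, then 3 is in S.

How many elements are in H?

4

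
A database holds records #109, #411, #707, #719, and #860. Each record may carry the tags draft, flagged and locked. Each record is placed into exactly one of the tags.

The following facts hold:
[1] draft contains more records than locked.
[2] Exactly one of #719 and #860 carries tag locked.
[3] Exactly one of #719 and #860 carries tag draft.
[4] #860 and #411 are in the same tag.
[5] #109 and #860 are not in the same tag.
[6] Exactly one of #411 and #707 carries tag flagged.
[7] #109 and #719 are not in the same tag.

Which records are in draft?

draft = {#411, #860}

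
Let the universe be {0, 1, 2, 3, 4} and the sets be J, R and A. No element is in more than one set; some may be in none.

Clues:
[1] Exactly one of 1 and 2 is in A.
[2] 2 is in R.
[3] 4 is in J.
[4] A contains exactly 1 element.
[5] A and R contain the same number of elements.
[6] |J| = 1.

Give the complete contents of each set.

J = {4}; R = {2}; A = {1}

From (2): 2 ∈ R.
From (3): 4 ∈ J.
(1) (exactly one): 1 ∈ A.
(4): A already has 1, so the rest are out.
(6): J already has 1, so the rest are out.
Suppose 0 ∈ R: no assignment then satisfies all the clues, so 0 ∉ R.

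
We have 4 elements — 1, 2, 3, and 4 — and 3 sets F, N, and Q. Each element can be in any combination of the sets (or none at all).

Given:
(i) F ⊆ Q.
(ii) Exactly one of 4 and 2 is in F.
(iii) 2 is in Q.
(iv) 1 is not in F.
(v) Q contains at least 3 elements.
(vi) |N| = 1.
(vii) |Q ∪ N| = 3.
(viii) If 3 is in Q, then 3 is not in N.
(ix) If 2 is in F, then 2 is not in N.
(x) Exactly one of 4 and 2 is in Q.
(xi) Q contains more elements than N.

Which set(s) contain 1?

1: N, Q

From (iii): 2 ∈ Q.
From (iv): 1 ∉ F.
(x) (exactly one): 4 ∉ Q.
(i) contrapositive: 4 ∉ F.
(ii) (exactly one): 2 ∈ F.
(v): only 3 candidates remain for Q, so all are in.
(viii): 3 ∉ N.
(ix): 2 ∉ N.
Suppose 1 ∉ N: no assignment then satisfies all the clues, so 1 ∈ N.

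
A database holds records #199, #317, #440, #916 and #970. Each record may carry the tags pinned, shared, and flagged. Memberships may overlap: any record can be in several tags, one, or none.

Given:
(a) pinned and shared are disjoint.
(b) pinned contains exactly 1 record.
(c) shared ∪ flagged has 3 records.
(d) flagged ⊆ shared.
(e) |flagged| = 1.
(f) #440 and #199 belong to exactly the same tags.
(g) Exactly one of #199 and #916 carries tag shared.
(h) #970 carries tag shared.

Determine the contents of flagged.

flagged = {#970}

From (h): #970 ∈ shared.
(a) (disjoint): #970 ∉ pinned.
Suppose #199 ∈ flagged: no assignment then satisfies all the clues, so #199 ∉ flagged.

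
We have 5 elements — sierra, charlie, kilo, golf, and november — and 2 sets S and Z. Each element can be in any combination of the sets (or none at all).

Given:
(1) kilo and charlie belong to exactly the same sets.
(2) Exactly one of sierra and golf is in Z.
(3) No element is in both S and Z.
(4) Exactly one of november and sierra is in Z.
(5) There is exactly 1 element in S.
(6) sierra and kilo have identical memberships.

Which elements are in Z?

Z = {charlie, kilo, sierra}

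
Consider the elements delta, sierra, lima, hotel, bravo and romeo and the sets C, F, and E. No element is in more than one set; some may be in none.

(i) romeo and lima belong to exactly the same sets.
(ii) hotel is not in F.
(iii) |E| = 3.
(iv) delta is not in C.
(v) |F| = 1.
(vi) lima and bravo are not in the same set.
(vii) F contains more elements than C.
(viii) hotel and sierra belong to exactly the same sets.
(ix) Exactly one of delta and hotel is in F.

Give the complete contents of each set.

C = {}; F = {delta}; E = {bravo, hotel, sierra}

From (ii): hotel ∉ F.
From (iv): delta ∉ C.
(viii): sierra matches hotel: sierra ∉ F.
(ix) (exactly one): delta ∈ F.
(v): F already has 1, so the rest are out.
Suppose sierra ∈ C: no assignment then satisfies all the clues, so sierra ∉ C.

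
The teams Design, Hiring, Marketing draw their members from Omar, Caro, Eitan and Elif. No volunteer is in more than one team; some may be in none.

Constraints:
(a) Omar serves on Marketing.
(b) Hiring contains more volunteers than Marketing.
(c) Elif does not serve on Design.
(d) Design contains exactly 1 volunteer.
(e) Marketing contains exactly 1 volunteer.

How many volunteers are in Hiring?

2

From (a): Omar ∈ Marketing.
From (c): Elif ∉ Design.
(e): Marketing already has 1, so the rest are out.
Suppose Elif ∉ Hiring: no assignment then satisfies all the clues, so Elif ∈ Hiring.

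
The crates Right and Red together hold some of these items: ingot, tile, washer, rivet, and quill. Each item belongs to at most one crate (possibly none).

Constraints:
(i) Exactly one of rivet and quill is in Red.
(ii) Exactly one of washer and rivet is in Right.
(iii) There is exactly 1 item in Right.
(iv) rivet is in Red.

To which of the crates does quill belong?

quill: none

From (iv): rivet ∈ Red.
(i) (exactly one): quill ∉ Red.
(ii) (exactly one): washer ∈ Right.
(iii): Right already has 1, so the rest are out.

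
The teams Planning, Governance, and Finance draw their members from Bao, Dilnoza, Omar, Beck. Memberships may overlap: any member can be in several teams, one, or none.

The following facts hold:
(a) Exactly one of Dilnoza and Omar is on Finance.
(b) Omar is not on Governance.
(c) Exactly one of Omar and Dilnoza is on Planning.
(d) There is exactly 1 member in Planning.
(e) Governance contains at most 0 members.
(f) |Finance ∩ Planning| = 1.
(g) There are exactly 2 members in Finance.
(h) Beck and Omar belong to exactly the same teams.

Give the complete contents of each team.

Planning = {Dilnoza}; Governance = {}; Finance = {Bao, Dilnoza}

From (b): Omar ∉ Governance.
(e): Governance already has 0, so the rest are out.
Suppose Bao ∈ Planning: no assignment then satisfies all the clues, so Bao ∉ Planning.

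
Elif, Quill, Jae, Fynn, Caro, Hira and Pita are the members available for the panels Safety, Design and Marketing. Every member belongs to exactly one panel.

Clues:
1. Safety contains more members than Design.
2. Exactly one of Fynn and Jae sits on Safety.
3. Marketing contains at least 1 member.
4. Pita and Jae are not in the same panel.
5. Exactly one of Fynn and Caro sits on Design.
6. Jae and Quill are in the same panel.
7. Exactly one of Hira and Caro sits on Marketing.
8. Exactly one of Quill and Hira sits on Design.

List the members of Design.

Design = {Fynn, Hira}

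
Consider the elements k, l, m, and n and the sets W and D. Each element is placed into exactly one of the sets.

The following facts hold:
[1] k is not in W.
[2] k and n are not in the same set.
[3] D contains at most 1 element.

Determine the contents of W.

W = {l, m, n}

From (1): k ∉ W.
Only one set left: k ∈ D.
(2): n ∉ D.
(3): D already has 1, so the rest are out.
Only one set left: l ∈ W.
Only one set left: m ∈ W.
Only one set left: n ∈ W.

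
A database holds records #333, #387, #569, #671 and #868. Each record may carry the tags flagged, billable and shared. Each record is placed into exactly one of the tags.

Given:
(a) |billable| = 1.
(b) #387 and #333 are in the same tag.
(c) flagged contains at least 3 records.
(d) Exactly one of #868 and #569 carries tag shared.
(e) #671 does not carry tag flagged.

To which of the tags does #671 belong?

#671: billable

From (e): #671 ∉ flagged.
Suppose #671 ∉ billable: no assignment then satisfies all the clues, so #671 ∈ billable.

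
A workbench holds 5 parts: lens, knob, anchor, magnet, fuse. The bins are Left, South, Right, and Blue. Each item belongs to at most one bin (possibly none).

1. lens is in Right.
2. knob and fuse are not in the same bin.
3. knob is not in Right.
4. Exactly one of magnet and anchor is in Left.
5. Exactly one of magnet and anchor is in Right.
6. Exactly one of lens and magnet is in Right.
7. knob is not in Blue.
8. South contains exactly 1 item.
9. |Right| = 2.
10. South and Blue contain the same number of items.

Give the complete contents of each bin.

Left = {magnet}; South = {knob}; Right = {anchor, lens}; Blue = {fuse}

From (1): lens ∈ Right.
From (3): knob ∉ Right.
From (7): knob ∉ Blue.
(6) (exactly one): magnet ∉ Right.
(5) (exactly one): anchor ∈ Right.
(9): Right already has 2, so the rest are out.
(4) (exactly one): magnet ∈ Left.
Suppose knob ∈ Left: no assignment then satisfies all the clues, so knob ∉ Left.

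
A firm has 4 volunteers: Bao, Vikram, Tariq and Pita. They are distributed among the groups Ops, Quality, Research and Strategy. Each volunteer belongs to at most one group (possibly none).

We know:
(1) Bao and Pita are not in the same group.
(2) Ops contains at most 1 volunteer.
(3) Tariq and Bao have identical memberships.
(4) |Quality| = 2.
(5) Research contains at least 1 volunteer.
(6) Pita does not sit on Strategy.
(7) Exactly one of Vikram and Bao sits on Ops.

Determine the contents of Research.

Research = {Pita}

From (6): Pita ∉ Strategy.
Suppose Bao ∈ Research: no assignment then satisfies all the clues, so Bao ∉ Research.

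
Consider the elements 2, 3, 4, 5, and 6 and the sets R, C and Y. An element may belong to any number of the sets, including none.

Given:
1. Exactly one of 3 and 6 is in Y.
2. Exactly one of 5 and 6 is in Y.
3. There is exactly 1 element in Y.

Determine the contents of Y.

Y = {6}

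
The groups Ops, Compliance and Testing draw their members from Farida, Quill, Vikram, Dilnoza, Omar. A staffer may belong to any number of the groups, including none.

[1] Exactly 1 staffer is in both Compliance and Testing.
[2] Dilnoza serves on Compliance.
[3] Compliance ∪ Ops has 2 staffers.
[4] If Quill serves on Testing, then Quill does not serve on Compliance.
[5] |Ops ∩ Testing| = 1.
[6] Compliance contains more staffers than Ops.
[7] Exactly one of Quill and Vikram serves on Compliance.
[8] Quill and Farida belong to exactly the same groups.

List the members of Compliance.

Compliance = {Dilnoza, Vikram}

From (2): Dilnoza ∈ Compliance.
Suppose Farida ∈ Compliance: no assignment then satisfies all the clues, so Farida ∉ Compliance.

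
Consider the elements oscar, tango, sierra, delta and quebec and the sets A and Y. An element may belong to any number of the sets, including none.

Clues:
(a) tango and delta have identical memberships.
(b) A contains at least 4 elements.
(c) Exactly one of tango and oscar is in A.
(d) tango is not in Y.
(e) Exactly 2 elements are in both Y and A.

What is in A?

A = {delta, quebec, sierra, tango}

From (d): tango ∉ Y.
(a): delta matches tango: delta ∉ Y.
Suppose oscar ∈ A: no assignment then satisfies all the clues, so oscar ∉ A.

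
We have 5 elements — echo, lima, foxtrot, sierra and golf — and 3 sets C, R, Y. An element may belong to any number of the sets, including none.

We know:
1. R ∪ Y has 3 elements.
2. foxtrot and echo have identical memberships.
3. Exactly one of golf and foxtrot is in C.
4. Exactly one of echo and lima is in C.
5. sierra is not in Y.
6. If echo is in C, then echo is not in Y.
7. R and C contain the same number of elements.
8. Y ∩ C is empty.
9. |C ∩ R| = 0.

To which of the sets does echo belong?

echo: C

From (5): sierra ∉ Y.
Suppose echo ∉ C: no assignment then satisfies all the clues, so echo ∈ C.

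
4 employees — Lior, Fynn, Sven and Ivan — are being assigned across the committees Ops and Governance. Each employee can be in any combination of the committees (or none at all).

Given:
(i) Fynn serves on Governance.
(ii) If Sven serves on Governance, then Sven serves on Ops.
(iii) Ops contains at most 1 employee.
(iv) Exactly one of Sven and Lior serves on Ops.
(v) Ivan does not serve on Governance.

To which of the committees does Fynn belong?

Fynn: Governance

From (i): Fynn ∈ Governance.
From (v): Ivan ∉ Governance.
Suppose Fynn ∈ Ops: no assignment then satisfies all the clues, so Fynn ∉ Ops.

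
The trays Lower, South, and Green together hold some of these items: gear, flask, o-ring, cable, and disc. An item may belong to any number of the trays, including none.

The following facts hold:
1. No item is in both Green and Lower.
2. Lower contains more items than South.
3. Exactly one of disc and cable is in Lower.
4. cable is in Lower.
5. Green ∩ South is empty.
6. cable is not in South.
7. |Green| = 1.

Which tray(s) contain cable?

cable: Lower

From (4): cable ∈ Lower.
From (6): cable ∉ South.
(1) (disjoint): cable ∉ Green.
(3) (exactly one): disc ∉ Lower.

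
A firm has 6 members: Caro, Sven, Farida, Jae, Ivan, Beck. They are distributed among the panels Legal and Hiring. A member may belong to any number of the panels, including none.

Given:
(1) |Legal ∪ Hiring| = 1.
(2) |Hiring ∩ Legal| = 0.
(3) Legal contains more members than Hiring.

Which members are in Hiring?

Hiring = {}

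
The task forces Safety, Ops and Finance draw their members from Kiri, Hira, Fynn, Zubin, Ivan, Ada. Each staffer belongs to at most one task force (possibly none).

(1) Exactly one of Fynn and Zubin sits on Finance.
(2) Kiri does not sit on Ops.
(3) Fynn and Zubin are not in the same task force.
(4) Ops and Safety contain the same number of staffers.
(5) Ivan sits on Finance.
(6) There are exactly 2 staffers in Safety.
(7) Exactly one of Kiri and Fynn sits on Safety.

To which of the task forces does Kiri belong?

From (2): Kiri ∉ Ops.
From (5): Ivan ∈ Finance.
Suppose Kiri ∉ Safety: no assignment then satisfies all the clues, so Kiri ∈ Safety.

Kiri: Safety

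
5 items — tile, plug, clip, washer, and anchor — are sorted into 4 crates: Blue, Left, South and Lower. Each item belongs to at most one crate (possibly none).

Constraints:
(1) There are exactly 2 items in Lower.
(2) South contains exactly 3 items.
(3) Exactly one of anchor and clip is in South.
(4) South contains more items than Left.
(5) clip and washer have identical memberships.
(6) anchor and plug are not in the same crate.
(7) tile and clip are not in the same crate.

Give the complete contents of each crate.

Blue = {}; Left = {}; South = {clip, plug, washer}; Lower = {anchor, tile}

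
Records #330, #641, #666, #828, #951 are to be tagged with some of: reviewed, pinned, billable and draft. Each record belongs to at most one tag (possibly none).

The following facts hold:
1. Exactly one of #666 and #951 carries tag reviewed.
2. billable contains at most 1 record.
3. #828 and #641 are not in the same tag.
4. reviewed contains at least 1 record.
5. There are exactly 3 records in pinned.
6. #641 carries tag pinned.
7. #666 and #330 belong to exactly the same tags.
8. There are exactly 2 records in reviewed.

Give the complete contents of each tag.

reviewed = {#828, #951}; pinned = {#330, #641, #666}; billable = {}; draft = {}

From (6): #641 ∈ pinned.
(3): #828 ∉ pinned.
Suppose #330 ∈ reviewed: no assignment then satisfies all the clues, so #330 ∉ reviewed.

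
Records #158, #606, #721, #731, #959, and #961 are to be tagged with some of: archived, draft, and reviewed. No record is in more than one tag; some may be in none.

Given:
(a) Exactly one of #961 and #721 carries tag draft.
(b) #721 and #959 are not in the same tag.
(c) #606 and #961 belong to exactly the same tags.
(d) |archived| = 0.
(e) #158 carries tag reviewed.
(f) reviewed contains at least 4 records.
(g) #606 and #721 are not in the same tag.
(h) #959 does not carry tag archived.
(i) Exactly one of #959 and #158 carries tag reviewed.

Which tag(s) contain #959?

#959: none

From (e): #158 ∈ reviewed.
From (h): #959 ∉ archived.
(d): archived already has 0, so the rest are out.
(i) (exactly one): #959 ∉ reviewed.
Suppose #959 ∈ draft: no assignment then satisfies all the clues, so #959 ∉ draft.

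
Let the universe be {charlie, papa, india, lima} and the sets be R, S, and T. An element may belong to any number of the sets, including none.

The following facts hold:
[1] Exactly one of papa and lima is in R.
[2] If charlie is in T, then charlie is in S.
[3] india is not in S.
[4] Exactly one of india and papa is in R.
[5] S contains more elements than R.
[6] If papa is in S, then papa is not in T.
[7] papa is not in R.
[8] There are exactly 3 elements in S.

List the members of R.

From (3): india ∉ S.
From (7): papa ∉ R.
(1) (exactly one): lima ∈ R.
(4) (exactly one): india ∈ R.
(8): only 3 candidates remain for S, so all are in.
(6): papa ∉ T.
Suppose charlie ∈ R: no assignment then satisfies all the clues, so charlie ∉ R.

R = {india, lima}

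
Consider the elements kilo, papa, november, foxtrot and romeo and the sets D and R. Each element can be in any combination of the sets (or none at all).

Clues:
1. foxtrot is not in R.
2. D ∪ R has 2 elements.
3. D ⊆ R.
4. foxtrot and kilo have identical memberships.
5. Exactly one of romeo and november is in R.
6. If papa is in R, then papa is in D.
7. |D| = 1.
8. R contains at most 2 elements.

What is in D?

D = {papa}

From (1): foxtrot ∉ R.
(3) contrapositive: foxtrot ∉ D.
(4): kilo matches foxtrot: kilo ∉ D.
(4): kilo matches foxtrot: kilo ∉ R.
Suppose papa ∉ D: no assignment then satisfies all the clues, so papa ∈ D.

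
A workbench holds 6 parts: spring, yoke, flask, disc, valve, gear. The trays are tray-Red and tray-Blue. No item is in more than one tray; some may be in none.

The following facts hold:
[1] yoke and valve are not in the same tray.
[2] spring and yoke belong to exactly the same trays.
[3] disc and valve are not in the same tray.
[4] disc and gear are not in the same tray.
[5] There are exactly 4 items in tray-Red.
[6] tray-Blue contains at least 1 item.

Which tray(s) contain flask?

flask: tray-Red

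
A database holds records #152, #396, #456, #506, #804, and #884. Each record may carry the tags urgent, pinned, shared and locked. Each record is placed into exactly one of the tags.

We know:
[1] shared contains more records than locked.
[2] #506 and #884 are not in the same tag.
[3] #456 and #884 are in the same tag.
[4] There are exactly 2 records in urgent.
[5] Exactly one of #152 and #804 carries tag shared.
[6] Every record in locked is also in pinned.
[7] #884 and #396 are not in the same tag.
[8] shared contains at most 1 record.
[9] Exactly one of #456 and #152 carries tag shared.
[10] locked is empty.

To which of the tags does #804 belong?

#804: pinned

(10): locked already has 0, so the rest are out.
Suppose #804 ∈ urgent: no assignment then satisfies all the clues, so #804 ∉ urgent.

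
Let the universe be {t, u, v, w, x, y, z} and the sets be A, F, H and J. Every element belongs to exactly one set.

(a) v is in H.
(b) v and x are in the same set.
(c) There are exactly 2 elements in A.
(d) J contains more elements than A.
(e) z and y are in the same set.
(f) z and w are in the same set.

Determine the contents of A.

A = {t, u}

From (a): v ∈ H.
(b): x matches v: x ∉ A.
(b): x matches v: x ∉ F.
(b): x matches v: x ∈ H.
Suppose t ∉ A: no assignment then satisfies all the clues, so t ∈ A.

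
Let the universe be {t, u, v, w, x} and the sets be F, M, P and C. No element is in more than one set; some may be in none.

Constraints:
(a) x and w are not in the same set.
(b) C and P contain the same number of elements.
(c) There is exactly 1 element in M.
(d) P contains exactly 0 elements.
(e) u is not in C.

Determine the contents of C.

C = {}

From (e): u ∉ C.
(d): P already has 0, so the rest are out.
Suppose t ∈ C: no assignment then satisfies all the clues, so t ∉ C.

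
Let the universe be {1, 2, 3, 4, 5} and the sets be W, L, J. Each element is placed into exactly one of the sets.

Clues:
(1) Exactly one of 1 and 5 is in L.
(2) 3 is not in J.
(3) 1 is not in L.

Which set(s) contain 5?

From (2): 3 ∉ J.
From (3): 1 ∉ L.
(1) (exactly one): 5 ∈ L.

5: L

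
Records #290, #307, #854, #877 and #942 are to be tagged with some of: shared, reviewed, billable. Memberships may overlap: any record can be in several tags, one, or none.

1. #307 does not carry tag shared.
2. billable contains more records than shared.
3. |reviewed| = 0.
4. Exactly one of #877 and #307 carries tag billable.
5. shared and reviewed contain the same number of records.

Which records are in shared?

shared = {}

From (1): #307 ∉ shared.
(3): reviewed already has 0, so the rest are out.
Suppose #290 ∈ shared: no assignment then satisfies all the clues, so #290 ∉ shared.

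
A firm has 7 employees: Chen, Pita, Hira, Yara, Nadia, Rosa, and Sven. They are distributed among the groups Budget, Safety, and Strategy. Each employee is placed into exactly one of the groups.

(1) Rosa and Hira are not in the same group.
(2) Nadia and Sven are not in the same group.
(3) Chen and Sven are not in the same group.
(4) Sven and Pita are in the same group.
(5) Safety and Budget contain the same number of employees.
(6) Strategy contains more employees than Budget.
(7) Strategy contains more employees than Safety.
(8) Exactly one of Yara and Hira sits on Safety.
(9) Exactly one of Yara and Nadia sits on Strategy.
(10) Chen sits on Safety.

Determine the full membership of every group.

Budget = {Nadia, Rosa}; Safety = {Chen, Hira}; Strategy = {Pita, Sven, Yara}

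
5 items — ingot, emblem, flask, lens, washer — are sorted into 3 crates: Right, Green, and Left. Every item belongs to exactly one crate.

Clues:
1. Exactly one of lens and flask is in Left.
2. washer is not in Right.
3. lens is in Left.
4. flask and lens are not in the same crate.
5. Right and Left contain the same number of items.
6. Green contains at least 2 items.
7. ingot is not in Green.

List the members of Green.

Green = {emblem, flask, washer}

From (2): washer ∉ Right.
From (3): lens ∈ Left.
From (7): ingot ∉ Green.
(1) (exactly one): flask ∉ Left.
Suppose emblem ∉ Green: no assignment then satisfies all the clues, so emblem ∈ Green.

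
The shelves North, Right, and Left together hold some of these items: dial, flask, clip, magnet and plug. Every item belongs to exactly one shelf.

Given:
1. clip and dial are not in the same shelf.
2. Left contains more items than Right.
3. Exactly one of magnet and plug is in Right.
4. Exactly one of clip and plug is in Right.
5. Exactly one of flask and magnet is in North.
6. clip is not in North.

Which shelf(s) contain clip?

clip: Left

From (6): clip ∉ North.
Suppose clip ∈ Right: no assignment then satisfies all the clues, so clip ∉ Right.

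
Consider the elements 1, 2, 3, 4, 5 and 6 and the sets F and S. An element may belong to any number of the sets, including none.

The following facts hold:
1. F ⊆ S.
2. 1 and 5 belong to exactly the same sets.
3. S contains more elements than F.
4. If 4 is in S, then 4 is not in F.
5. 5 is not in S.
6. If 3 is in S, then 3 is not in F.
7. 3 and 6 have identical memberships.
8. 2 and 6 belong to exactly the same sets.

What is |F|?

From (5): 5 ∉ S.
(1) contrapositive: 5 ∉ F.
(2): 1 matches 5: 1 ∉ F.
(2): 1 matches 5: 1 ∉ S.
Suppose 2 ∈ F: no assignment then satisfies all the clues, so 2 ∉ F.

0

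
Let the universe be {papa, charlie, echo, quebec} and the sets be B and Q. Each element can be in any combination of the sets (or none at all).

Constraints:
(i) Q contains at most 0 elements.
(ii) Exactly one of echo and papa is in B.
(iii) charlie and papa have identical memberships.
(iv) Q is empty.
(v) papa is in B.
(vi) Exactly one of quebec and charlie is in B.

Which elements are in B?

From (v): papa ∈ B.
(i): Q already has 0, so the rest are out.
(ii) (exactly one): echo ∉ B.
(iii): charlie matches papa: charlie ∈ B.
(vi) (exactly one): quebec ∉ B.

B = {charlie, papa}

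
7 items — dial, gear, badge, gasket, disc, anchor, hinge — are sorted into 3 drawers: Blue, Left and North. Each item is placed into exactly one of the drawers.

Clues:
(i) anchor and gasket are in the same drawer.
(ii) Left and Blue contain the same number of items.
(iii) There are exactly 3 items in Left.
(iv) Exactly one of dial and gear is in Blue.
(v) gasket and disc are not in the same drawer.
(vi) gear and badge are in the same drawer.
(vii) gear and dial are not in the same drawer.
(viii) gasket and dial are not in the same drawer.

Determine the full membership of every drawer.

Blue = {badge, disc, gear}; Left = {anchor, gasket, hinge}; North = {dial}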